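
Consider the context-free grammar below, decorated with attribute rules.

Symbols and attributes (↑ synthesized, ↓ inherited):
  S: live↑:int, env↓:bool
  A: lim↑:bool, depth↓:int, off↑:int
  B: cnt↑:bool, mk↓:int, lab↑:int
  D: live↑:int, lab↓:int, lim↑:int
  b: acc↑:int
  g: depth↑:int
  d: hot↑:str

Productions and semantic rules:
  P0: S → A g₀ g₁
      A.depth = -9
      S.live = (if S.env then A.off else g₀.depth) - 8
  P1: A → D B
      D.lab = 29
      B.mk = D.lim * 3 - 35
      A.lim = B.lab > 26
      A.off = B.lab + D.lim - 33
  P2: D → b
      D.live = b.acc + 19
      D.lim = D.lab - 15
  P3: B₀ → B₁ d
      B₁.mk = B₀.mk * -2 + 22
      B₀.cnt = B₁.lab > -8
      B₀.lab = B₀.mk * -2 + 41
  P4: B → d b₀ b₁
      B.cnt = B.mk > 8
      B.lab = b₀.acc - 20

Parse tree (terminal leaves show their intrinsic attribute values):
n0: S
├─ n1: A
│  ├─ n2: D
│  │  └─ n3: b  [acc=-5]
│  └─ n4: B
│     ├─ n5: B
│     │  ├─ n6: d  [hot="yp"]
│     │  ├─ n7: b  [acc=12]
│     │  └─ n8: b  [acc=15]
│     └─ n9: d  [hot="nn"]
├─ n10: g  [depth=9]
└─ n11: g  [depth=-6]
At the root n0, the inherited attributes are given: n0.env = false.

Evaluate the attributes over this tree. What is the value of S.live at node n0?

1. n0.env = false  [given at root]
2. n1.depth = -9  [-9]
3. n2.lab = 29  [29]
4. n3.acc = -5  [terminal]
5. n2.live = 14  [b.acc + 19]
6. n2.lim = 14  [D.lab - 15]
7. n4.mk = 7  [D.lim * 3 - 35]
8. n5.mk = 8  [B₀.mk * -2 + 22]
9. n6.hot = "yp"  [terminal]
10. n7.acc = 12  [terminal]
11. n8.acc = 15  [terminal]
12. n5.cnt = false  [B.mk > 8]
13. n5.lab = -8  [b₀.acc - 20]
14. n9.hot = "nn"  [terminal]
15. n4.cnt = false  [B₁.lab > -8]
16. n4.lab = 27  [B₀.mk * -2 + 41]
17. n1.lim = true  [B.lab > 26]
18. n1.off = 8  [B.lab + D.lim - 33]
19. n10.depth = 9  [terminal]
20. n11.depth = -6  [terminal]
21. n0.live = 1  [(if S.env then A.off else g₀.depth) - 8]

1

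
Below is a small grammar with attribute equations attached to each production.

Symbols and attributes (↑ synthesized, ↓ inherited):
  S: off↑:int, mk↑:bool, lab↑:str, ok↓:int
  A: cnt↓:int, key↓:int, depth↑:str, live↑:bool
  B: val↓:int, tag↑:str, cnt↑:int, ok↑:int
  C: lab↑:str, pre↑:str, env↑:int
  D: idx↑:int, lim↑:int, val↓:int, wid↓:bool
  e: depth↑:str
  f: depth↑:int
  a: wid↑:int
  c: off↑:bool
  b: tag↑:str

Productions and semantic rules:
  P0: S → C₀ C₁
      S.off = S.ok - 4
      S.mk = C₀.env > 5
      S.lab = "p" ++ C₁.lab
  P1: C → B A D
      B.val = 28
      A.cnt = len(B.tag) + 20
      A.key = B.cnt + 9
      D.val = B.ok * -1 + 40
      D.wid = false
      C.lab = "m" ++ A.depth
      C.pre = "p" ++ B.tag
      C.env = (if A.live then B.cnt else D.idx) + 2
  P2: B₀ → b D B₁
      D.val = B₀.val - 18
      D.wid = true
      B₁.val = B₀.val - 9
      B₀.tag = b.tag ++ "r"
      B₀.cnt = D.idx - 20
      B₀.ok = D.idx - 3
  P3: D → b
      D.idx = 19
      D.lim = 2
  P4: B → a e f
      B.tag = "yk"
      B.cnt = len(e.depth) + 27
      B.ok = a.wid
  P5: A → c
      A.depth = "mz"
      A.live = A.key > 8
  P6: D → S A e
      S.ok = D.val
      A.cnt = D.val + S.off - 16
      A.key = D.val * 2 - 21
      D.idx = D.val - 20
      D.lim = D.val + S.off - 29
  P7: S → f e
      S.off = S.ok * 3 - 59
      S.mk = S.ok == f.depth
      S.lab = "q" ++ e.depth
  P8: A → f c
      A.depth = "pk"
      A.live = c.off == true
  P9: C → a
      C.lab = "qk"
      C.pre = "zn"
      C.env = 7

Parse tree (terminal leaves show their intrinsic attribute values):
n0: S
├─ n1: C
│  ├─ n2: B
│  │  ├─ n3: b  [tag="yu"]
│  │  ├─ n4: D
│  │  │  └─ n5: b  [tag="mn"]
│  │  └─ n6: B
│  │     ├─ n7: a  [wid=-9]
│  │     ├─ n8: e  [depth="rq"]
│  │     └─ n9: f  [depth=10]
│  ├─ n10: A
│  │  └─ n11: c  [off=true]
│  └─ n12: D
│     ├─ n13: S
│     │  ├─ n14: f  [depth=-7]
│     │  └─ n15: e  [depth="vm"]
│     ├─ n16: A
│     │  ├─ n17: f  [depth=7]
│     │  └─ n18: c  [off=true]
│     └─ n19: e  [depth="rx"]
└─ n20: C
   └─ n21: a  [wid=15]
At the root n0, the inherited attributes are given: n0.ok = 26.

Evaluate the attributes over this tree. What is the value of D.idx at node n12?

4

1. n0.ok = 26  [given at root]
2. n2.val = 28  [28]
3. n3.tag = "yu"  [terminal]
4. n4.val = 10  [B₀.val - 18]
5. n4.wid = true  [true]
6. n5.tag = "mn"  [terminal]
7. n4.idx = 19  [19]
8. n4.lim = 2  [2]
9. n6.val = 19  [B₀.val - 9]
10. n7.wid = -9  [terminal]
11. n8.depth = "rq"  [terminal]
12. n9.depth = 10  [terminal]
13. n6.tag = "yk"  ["yk"]
14. n6.cnt = 29  [len(e.depth) + 27]
15. n6.ok = -9  [a.wid]
16. n2.tag = "yur"  [b.tag ++ "r"]
17. n2.cnt = -1  [D.idx - 20]
18. n2.ok = 16  [D.idx - 3]
19. n10.cnt = 23  [len(B.tag) + 20]
20. n10.key = 8  [B.cnt + 9]
21. n11.off = true  [terminal]
22. n10.depth = "mz"  ["mz"]
23. n10.live = false  [A.key > 8]
24. n12.val = 24  [B.ok * -1 + 40]
25. n12.wid = false  [false]
26. n13.ok = 24  [D.val]
27. n14.depth = -7  [terminal]
28. n15.depth = "vm"  [terminal]
29. n13.off = 13  [S.ok * 3 - 59]
30. n13.mk = false  [S.ok == f.depth]
31. n13.lab = "qvm"  ["q" ++ e.depth]
32. n16.cnt = 21  [D.val + S.off - 16]
33. n16.key = 27  [D.val * 2 - 21]
34. n17.depth = 7  [terminal]
35. n18.off = true  [terminal]
36. n16.depth = "pk"  ["pk"]
37. n16.live = true  [c.off == true]
38. n19.depth = "rx"  [terminal]
39. n12.idx = 4  [D.val - 20]
40. n12.lim = 8  [D.val + S.off - 29]
41. n1.lab = "mmz"  ["m" ++ A.depth]
42. n1.pre = "pyur"  ["p" ++ B.tag]
43. n1.env = 6  [(if A.live then B.cnt else D.idx) + 2]
44. n21.wid = 15  [terminal]
45. n20.lab = "qk"  ["qk"]
46. n20.pre = "zn"  ["zn"]
47. n20.env = 7  [7]
48. n0.off = 22  [S.ok - 4]
49. n0.mk = true  [C₀.env > 5]
50. n0.lab = "pqk"  ["p" ++ C₁.lab]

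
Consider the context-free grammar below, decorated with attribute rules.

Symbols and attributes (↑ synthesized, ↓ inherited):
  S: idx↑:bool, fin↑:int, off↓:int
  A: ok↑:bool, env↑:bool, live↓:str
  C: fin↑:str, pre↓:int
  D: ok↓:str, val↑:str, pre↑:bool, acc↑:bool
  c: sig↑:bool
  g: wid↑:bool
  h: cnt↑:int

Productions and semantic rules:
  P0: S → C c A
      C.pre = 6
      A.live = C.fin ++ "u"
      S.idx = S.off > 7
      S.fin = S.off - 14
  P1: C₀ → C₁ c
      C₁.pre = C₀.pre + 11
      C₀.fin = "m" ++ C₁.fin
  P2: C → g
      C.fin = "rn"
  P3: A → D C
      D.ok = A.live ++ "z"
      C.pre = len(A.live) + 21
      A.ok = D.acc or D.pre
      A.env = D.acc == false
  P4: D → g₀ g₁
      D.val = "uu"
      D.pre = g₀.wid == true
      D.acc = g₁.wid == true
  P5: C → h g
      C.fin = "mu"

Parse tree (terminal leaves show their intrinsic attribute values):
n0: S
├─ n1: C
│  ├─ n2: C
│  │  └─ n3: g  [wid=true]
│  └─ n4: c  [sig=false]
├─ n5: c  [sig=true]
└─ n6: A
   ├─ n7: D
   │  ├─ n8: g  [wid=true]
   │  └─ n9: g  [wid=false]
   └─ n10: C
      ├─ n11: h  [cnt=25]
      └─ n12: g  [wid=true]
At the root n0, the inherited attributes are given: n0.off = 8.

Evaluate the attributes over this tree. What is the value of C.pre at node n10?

1. n0.off = 8  [given at root]
2. n1.pre = 6  [6]
3. n2.pre = 17  [C₀.pre + 11]
4. n3.wid = true  [terminal]
5. n2.fin = "rn"  ["rn"]
6. n4.sig = false  [terminal]
7. n1.fin = "mrn"  ["m" ++ C₁.fin]
8. n5.sig = true  [terminal]
9. n6.live = "mrnu"  [C.fin ++ "u"]
10. n7.ok = "mrnuz"  [A.live ++ "z"]
11. n8.wid = true  [terminal]
12. n9.wid = false  [terminal]
13. n7.val = "uu"  ["uu"]
14. n7.pre = true  [g₀.wid == true]
15. n7.acc = false  [g₁.wid == true]
16. n10.pre = 25  [len(A.live) + 21]
17. n11.cnt = 25  [terminal]
18. n12.wid = true  [terminal]
19. n10.fin = "mu"  ["mu"]
20. n6.ok = true  [D.acc or D.pre]
21. n6.env = true  [D.acc == false]
22. n0.idx = true  [S.off > 7]
23. n0.fin = -6  [S.off - 14]

25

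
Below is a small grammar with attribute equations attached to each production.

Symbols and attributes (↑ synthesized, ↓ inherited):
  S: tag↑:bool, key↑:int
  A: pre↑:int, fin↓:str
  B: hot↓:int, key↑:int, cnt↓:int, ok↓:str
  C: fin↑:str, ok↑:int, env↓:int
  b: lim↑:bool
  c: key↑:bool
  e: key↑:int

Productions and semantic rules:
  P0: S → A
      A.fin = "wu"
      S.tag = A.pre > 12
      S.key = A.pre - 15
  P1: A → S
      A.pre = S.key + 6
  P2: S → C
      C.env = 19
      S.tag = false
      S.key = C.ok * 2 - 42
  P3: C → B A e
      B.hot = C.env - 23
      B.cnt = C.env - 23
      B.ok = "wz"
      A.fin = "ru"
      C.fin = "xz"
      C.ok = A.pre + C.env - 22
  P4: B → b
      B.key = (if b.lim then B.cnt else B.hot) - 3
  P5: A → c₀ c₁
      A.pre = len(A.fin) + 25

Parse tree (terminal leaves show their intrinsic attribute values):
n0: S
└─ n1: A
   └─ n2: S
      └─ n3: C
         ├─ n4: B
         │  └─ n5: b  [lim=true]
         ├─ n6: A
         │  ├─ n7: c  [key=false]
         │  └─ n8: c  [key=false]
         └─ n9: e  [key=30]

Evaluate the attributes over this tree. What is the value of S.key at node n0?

1. n1.fin = "wu"  ["wu"]
2. n3.env = 19  [19]
3. n4.hot = -4  [C.env - 23]
4. n4.cnt = -4  [C.env - 23]
5. n4.ok = "wz"  ["wz"]
6. n5.lim = true  [terminal]
7. n4.key = -7  [(if b.lim then B.cnt else B.hot) - 3]
8. n6.fin = "ru"  ["ru"]
9. n7.key = false  [terminal]
10. n8.key = false  [terminal]
11. n6.pre = 27  [len(A.fin) + 25]
12. n9.key = 30  [terminal]
13. n3.fin = "xz"  ["xz"]
14. n3.ok = 24  [A.pre + C.env - 22]
15. n2.tag = false  [false]
16. n2.key = 6  [C.ok * 2 - 42]
17. n1.pre = 12  [S.key + 6]
18. n0.tag = false  [A.pre > 12]
19. n0.key = -3  [A.pre - 15]

-3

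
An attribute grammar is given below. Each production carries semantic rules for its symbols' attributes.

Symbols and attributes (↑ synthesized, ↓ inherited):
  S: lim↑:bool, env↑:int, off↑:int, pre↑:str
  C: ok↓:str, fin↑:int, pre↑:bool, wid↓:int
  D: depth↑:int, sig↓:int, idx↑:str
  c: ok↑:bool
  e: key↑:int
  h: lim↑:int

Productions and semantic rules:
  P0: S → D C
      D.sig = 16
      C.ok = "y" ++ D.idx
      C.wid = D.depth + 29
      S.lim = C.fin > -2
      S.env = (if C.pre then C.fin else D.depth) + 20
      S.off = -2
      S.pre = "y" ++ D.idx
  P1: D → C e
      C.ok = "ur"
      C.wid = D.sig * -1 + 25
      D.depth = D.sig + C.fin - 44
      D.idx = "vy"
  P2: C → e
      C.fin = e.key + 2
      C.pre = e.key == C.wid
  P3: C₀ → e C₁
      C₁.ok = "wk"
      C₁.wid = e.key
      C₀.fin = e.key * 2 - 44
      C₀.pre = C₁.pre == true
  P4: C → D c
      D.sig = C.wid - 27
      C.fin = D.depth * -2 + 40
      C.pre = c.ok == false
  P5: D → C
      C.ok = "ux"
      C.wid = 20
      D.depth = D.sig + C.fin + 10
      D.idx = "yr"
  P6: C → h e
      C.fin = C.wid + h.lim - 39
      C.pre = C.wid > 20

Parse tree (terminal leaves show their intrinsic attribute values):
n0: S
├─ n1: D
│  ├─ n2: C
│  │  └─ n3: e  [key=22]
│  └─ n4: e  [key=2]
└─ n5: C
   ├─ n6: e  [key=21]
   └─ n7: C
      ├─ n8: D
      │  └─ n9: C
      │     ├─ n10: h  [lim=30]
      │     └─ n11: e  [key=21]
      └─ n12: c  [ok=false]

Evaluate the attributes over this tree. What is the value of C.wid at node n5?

25

1. n1.sig = 16  [16]
2. n2.ok = "ur"  ["ur"]
3. n2.wid = 9  [D.sig * -1 + 25]
4. n3.key = 22  [terminal]
5. n2.fin = 24  [e.key + 2]
6. n2.pre = false  [e.key == C.wid]
7. n4.key = 2  [terminal]
8. n1.depth = -4  [D.sig + C.fin - 44]
9. n1.idx = "vy"  ["vy"]
10. n5.ok = "yvy"  ["y" ++ D.idx]
11. n5.wid = 25  [D.depth + 29]
12. n6.key = 21  [terminal]
13. n7.ok = "wk"  ["wk"]
14. n7.wid = 21  [e.key]
15. n8.sig = -6  [C.wid - 27]
16. n9.ok = "ux"  ["ux"]
17. n9.wid = 20  [20]
18. n10.lim = 30  [terminal]
19. n11.key = 21  [terminal]
20. n9.fin = 11  [C.wid + h.lim - 39]
21. n9.pre = false  [C.wid > 20]
22. n8.depth = 15  [D.sig + C.fin + 10]
23. n8.idx = "yr"  ["yr"]
24. n12.ok = false  [terminal]
25. n7.fin = 10  [D.depth * -2 + 40]
26. n7.pre = true  [c.ok == false]
27. n5.fin = -2  [e.key * 2 - 44]
28. n5.pre = true  [C₁.pre == true]
29. n0.lim = false  [C.fin > -2]
30. n0.env = 18  [(if C.pre then C.fin else D.depth) + 20]
31. n0.off = -2  [-2]
32. n0.pre = "yvy"  ["y" ++ D.idx]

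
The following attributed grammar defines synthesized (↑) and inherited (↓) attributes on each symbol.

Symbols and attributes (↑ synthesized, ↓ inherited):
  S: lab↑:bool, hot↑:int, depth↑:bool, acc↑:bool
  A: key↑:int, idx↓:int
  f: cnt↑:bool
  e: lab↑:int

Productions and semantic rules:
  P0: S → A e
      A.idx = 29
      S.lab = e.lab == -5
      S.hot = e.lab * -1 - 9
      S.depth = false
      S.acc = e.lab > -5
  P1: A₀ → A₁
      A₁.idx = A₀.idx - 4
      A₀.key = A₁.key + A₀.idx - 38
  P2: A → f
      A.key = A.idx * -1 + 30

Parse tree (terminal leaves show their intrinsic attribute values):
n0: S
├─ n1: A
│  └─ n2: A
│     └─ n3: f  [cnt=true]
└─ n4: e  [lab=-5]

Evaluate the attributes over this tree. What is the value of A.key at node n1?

1. n1.idx = 29  [29]
2. n2.idx = 25  [A₀.idx - 4]
3. n3.cnt = true  [terminal]
4. n2.key = 5  [A.idx * -1 + 30]
5. n1.key = -4  [A₁.key + A₀.idx - 38]
6. n4.lab = -5  [terminal]
7. n0.lab = true  [e.lab == -5]
8. n0.hot = -4  [e.lab * -1 - 9]
9. n0.depth = false  [false]
10. n0.acc = false  [e.lab > -5]

-4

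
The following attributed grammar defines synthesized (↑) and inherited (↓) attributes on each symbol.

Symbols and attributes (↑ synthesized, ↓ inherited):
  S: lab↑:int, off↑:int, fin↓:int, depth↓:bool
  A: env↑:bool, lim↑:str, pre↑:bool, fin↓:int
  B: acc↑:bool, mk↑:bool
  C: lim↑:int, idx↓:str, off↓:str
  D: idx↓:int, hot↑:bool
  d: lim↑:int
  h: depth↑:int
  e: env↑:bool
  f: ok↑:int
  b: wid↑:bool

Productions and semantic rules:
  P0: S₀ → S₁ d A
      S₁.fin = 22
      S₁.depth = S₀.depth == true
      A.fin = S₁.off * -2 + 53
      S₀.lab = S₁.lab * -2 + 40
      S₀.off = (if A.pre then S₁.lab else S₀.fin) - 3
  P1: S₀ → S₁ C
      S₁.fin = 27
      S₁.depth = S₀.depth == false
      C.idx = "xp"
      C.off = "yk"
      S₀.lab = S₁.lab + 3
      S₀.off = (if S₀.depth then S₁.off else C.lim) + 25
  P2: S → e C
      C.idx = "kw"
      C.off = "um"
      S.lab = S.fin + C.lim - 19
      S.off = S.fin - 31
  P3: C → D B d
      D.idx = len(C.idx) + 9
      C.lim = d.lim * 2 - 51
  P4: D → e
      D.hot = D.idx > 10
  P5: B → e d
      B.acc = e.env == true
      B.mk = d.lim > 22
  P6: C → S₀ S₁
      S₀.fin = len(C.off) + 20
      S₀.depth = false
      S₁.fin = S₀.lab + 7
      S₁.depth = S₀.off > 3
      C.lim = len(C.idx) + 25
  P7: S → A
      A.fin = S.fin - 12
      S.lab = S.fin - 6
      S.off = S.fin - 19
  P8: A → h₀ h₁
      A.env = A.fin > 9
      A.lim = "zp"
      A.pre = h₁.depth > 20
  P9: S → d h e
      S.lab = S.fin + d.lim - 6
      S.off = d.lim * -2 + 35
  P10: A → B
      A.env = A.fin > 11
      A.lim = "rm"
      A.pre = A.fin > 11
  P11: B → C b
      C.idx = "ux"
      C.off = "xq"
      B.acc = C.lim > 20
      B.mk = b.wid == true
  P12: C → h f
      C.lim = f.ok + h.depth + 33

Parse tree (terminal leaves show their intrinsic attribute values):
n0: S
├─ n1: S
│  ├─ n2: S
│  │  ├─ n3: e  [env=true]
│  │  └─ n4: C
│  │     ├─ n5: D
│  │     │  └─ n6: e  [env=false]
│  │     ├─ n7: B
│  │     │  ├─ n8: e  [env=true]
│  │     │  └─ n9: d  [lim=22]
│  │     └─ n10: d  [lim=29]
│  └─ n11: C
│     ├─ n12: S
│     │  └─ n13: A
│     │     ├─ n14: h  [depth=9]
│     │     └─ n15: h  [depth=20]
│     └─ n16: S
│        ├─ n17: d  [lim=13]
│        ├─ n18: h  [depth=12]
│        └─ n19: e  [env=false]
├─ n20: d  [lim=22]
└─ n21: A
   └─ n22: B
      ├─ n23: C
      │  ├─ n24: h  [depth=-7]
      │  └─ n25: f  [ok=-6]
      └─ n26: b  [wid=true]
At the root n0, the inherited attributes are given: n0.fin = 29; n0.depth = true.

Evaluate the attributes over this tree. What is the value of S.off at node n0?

26

1. n0.fin = 29  [given at root]
2. n0.depth = true  [given at root]
3. n1.fin = 22  [22]
4. n1.depth = true  [S₀.depth == true]
5. n2.fin = 27  [27]
6. n2.depth = false  [S₀.depth == false]
7. n3.env = true  [terminal]
8. n4.idx = "kw"  ["kw"]
9. n4.off = "um"  ["um"]
10. n5.idx = 11  [len(C.idx) + 9]
11. n6.env = false  [terminal]
12. n5.hot = true  [D.idx > 10]
13. n8.env = true  [terminal]
14. n9.lim = 22  [terminal]
15. n7.acc = true  [e.env == true]
16. n7.mk = false  [d.lim > 22]
17. n10.lim = 29  [terminal]
18. n4.lim = 7  [d.lim * 2 - 51]
19. n2.lab = 15  [S.fin + C.lim - 19]
20. n2.off = -4  [S.fin - 31]
21. n11.idx = "xp"  ["xp"]
22. n11.off = "yk"  ["yk"]
23. n12.fin = 22  [len(C.off) + 20]
24. n12.depth = false  [false]
25. n13.fin = 10  [S.fin - 12]
26. n14.depth = 9  [terminal]
27. n15.depth = 20  [terminal]
28. n13.env = true  [A.fin > 9]
29. n13.lim = "zp"  ["zp"]
30. n13.pre = false  [h₁.depth > 20]
31. n12.lab = 16  [S.fin - 6]
32. n12.off = 3  [S.fin - 19]
33. n16.fin = 23  [S₀.lab + 7]
34. n16.depth = false  [S₀.off > 3]
35. n17.lim = 13  [terminal]
36. n18.depth = 12  [terminal]
37. n19.env = false  [terminal]
38. n16.lab = 30  [S.fin + d.lim - 6]
39. n16.off = 9  [d.lim * -2 + 35]
40. n11.lim = 27  [len(C.idx) + 25]
41. n1.lab = 18  [S₁.lab + 3]
42. n1.off = 21  [(if S₀.depth then S₁.off else C.lim) + 25]
43. n20.lim = 22  [terminal]
44. n21.fin = 11  [S₁.off * -2 + 53]
45. n23.idx = "ux"  ["ux"]
46. n23.off = "xq"  ["xq"]
47. n24.depth = -7  [terminal]
48. n25.ok = -6  [terminal]
49. n23.lim = 20  [f.ok + h.depth + 33]
50. n26.wid = true  [terminal]
51. n22.acc = false  [C.lim > 20]
52. n22.mk = true  [b.wid == true]
53. n21.env = false  [A.fin > 11]
54. n21.lim = "rm"  ["rm"]
55. n21.pre = false  [A.fin > 11]
56. n0.lab = 4  [S₁.lab * -2 + 40]
57. n0.off = 26  [(if A.pre then S₁.lab else S₀.fin) - 3]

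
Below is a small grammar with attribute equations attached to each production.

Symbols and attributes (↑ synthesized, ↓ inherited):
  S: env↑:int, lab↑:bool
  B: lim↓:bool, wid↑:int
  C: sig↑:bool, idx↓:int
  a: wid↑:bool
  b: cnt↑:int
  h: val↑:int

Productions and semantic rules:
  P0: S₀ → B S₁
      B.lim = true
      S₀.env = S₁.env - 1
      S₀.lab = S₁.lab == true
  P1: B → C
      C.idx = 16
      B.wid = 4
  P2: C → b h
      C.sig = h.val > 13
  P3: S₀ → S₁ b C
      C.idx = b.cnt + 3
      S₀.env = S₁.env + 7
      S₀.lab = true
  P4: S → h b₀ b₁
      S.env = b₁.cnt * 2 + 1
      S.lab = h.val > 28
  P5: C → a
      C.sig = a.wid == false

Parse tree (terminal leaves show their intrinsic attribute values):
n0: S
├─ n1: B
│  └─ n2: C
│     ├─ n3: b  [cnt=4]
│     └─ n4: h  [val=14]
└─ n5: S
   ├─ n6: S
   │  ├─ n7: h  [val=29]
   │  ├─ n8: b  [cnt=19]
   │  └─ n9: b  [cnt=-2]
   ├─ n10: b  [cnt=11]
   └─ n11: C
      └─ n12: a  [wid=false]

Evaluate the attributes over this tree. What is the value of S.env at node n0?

1. n1.lim = true  [true]
2. n2.idx = 16  [16]
3. n3.cnt = 4  [terminal]
4. n4.val = 14  [terminal]
5. n2.sig = true  [h.val > 13]
6. n1.wid = 4  [4]
7. n7.val = 29  [terminal]
8. n8.cnt = 19  [terminal]
9. n9.cnt = -2  [terminal]
10. n6.env = -3  [b₁.cnt * 2 + 1]
11. n6.lab = true  [h.val > 28]
12. n10.cnt = 11  [terminal]
13. n11.idx = 14  [b.cnt + 3]
14. n12.wid = false  [terminal]
15. n11.sig = true  [a.wid == false]
16. n5.env = 4  [S₁.env + 7]
17. n5.lab = true  [true]
18. n0.env = 3  [S₁.env - 1]
19. n0.lab = true  [S₁.lab == true]

3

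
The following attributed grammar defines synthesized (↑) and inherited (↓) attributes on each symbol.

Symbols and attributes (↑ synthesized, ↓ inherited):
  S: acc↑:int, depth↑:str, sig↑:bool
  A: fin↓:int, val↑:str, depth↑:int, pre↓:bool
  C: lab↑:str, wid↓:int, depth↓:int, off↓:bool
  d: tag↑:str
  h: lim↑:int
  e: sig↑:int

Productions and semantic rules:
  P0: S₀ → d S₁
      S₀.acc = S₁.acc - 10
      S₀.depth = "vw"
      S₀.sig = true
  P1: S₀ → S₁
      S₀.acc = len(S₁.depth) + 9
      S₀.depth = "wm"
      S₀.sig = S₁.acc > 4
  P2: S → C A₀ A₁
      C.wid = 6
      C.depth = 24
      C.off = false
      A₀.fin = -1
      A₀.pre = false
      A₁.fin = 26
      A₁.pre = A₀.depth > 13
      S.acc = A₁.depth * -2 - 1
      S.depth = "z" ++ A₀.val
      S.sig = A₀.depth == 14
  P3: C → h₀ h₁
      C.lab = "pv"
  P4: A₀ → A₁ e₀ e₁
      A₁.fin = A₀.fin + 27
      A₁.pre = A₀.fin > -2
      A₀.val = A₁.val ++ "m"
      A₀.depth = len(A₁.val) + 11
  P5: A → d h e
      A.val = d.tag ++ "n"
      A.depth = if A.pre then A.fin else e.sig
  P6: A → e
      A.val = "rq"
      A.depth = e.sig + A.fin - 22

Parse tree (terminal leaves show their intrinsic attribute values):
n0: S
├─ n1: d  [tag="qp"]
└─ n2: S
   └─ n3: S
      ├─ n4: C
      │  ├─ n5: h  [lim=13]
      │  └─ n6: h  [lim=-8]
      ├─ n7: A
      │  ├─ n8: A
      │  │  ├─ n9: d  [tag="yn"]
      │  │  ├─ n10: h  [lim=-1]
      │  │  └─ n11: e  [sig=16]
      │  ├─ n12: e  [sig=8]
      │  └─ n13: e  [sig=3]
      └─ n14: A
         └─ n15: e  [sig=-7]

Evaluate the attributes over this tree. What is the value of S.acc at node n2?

14

1. n1.tag = "qp"  [terminal]
2. n4.wid = 6  [6]
3. n4.depth = 24  [24]
4. n4.off = false  [false]
5. n5.lim = 13  [terminal]
6. n6.lim = -8  [terminal]
7. n4.lab = "pv"  ["pv"]
8. n7.fin = -1  [-1]
9. n7.pre = false  [false]
10. n8.fin = 26  [A₀.fin + 27]
11. n8.pre = true  [A₀.fin > -2]
12. n9.tag = "yn"  [terminal]
13. n10.lim = -1  [terminal]
14. n11.sig = 16  [terminal]
15. n8.val = "ynn"  [d.tag ++ "n"]
16. n8.depth = 26  [if A.pre then A.fin else e.sig]
17. n12.sig = 8  [terminal]
18. n13.sig = 3  [terminal]
19. n7.val = "ynnm"  [A₁.val ++ "m"]
20. n7.depth = 14  [len(A₁.val) + 11]
21. n14.fin = 26  [26]
22. n14.pre = true  [A₀.depth > 13]
23. n15.sig = -7  [terminal]
24. n14.val = "rq"  ["rq"]
25. n14.depth = -3  [e.sig + A.fin - 22]
26. n3.acc = 5  [A₁.depth * -2 - 1]
27. n3.depth = "zynnm"  ["z" ++ A₀.val]
28. n3.sig = true  [A₀.depth == 14]
29. n2.acc = 14  [len(S₁.depth) + 9]
30. n2.depth = "wm"  ["wm"]
31. n2.sig = true  [S₁.acc > 4]
32. n0.acc = 4  [S₁.acc - 10]
33. n0.depth = "vw"  ["vw"]
34. n0.sig = true  [true]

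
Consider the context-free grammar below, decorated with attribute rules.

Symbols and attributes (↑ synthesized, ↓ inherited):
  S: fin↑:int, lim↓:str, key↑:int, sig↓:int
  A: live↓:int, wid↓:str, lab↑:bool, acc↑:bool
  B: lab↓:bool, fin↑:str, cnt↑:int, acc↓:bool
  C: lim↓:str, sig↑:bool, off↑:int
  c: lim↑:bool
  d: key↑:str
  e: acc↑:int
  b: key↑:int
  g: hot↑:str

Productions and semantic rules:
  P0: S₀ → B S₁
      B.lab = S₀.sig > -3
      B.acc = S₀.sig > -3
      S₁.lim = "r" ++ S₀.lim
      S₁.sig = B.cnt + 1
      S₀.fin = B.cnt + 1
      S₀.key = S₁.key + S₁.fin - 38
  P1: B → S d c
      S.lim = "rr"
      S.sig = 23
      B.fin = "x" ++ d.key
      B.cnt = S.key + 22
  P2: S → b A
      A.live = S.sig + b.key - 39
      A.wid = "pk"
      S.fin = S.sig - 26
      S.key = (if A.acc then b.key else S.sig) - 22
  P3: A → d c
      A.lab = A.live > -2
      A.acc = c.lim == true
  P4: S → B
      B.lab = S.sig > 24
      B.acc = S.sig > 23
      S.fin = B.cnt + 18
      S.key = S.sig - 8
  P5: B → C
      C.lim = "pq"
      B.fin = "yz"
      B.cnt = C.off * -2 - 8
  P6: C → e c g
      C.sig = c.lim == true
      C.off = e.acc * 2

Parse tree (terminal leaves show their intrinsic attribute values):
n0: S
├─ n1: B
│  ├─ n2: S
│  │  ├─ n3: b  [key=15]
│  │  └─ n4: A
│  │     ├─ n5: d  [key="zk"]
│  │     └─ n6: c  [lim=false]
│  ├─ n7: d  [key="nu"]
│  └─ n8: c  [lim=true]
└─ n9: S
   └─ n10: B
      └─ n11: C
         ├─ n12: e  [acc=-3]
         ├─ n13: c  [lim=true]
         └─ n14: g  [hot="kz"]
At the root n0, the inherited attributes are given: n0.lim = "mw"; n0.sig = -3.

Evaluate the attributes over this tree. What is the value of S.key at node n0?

0

1. n0.lim = "mw"  [given at root]
2. n0.sig = -3  [given at root]
3. n1.lab = false  [S₀.sig > -3]
4. n1.acc = false  [S₀.sig > -3]
5. n2.lim = "rr"  ["rr"]
6. n2.sig = 23  [23]
7. n3.key = 15  [terminal]
8. n4.live = -1  [S.sig + b.key - 39]
9. n4.wid = "pk"  ["pk"]
10. n5.key = "zk"  [terminal]
11. n6.lim = false  [terminal]
12. n4.lab = true  [A.live > -2]
13. n4.acc = false  [c.lim == true]
14. n2.fin = -3  [S.sig - 26]
15. n2.key = 1  [(if A.acc then b.key else S.sig) - 22]
16. n7.key = "nu"  [terminal]
17. n8.lim = true  [terminal]
18. n1.fin = "xnu"  ["x" ++ d.key]
19. n1.cnt = 23  [S.key + 22]
20. n9.lim = "rmw"  ["r" ++ S₀.lim]
21. n9.sig = 24  [B.cnt + 1]
22. n10.lab = false  [S.sig > 24]
23. n10.acc = true  [S.sig > 23]
24. n11.lim = "pq"  ["pq"]
25. n12.acc = -3  [terminal]
26. n13.lim = true  [terminal]
27. n14.hot = "kz"  [terminal]
28. n11.sig = true  [c.lim == true]
29. n11.off = -6  [e.acc * 2]
30. n10.fin = "yz"  ["yz"]
31. n10.cnt = 4  [C.off * -2 - 8]
32. n9.fin = 22  [B.cnt + 18]
33. n9.key = 16  [S.sig - 8]
34. n0.fin = 24  [B.cnt + 1]
35. n0.key = 0  [S₁.key + S₁.fin - 38]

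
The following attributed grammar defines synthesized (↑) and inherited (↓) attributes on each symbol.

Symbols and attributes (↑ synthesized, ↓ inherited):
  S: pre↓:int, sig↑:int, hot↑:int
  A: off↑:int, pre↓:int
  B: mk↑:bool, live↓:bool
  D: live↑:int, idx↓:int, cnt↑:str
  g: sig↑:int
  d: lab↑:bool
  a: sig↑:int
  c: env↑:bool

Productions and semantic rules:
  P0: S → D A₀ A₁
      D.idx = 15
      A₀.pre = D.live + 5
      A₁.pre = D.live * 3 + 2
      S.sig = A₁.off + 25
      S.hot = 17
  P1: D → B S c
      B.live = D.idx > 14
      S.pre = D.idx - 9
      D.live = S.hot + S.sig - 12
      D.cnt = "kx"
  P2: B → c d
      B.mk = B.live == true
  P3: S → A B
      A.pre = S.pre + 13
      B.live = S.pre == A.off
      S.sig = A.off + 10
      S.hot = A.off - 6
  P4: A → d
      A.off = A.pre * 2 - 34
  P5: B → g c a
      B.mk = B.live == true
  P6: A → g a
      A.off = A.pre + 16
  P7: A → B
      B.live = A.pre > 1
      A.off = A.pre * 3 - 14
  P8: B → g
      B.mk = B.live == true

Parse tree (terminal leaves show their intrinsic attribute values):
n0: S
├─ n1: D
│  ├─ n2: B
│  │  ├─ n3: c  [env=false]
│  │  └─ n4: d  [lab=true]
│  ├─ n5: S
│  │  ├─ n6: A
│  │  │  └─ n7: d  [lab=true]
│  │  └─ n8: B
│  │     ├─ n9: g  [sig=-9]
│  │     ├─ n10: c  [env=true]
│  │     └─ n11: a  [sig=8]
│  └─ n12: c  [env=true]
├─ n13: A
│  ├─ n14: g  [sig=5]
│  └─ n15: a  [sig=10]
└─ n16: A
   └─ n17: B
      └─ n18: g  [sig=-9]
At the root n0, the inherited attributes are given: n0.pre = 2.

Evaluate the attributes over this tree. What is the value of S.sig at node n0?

17

1. n0.pre = 2  [given at root]
2. n1.idx = 15  [15]
3. n2.live = true  [D.idx > 14]
4. n3.env = false  [terminal]
5. n4.lab = true  [terminal]
6. n2.mk = true  [B.live == true]
7. n5.pre = 6  [D.idx - 9]
8. n6.pre = 19  [S.pre + 13]
9. n7.lab = true  [terminal]
10. n6.off = 4  [A.pre * 2 - 34]
11. n8.live = false  [S.pre == A.off]
12. n9.sig = -9  [terminal]
13. n10.env = true  [terminal]
14. n11.sig = 8  [terminal]
15. n8.mk = false  [B.live == true]
16. n5.sig = 14  [A.off + 10]
17. n5.hot = -2  [A.off - 6]
18. n12.env = true  [terminal]
19. n1.live = 0  [S.hot + S.sig - 12]
20. n1.cnt = "kx"  ["kx"]
21. n13.pre = 5  [D.live + 5]
22. n14.sig = 5  [terminal]
23. n15.sig = 10  [terminal]
24. n13.off = 21  [A.pre + 16]
25. n16.pre = 2  [D.live * 3 + 2]
26. n17.live = true  [A.pre > 1]
27. n18.sig = -9  [terminal]
28. n17.mk = true  [B.live == true]
29. n16.off = -8  [A.pre * 3 - 14]
30. n0.sig = 17  [A₁.off + 25]
31. n0.hot = 17  [17]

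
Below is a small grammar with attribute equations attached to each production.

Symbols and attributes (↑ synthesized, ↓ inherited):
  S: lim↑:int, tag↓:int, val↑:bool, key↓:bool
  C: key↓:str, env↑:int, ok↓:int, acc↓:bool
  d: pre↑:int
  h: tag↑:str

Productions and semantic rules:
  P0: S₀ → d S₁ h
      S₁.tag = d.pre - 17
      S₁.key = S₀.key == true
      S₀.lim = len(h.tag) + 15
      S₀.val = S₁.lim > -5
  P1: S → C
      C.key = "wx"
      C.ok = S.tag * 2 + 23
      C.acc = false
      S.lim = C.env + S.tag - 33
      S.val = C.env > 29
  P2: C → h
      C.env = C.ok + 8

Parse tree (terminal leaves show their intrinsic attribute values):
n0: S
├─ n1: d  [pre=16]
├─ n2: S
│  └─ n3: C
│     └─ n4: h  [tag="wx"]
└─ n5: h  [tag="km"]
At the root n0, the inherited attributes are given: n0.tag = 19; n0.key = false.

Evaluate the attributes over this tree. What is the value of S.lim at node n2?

-5

1. n0.tag = 19  [given at root]
2. n0.key = false  [given at root]
3. n1.pre = 16  [terminal]
4. n2.tag = -1  [d.pre - 17]
5. n2.key = false  [S₀.key == true]
6. n3.key = "wx"  ["wx"]
7. n3.ok = 21  [S.tag * 2 + 23]
8. n3.acc = false  [false]
9. n4.tag = "wx"  [terminal]
10. n3.env = 29  [C.ok + 8]
11. n2.lim = -5  [C.env + S.tag - 33]
12. n2.val = false  [C.env > 29]
13. n5.tag = "km"  [terminal]
14. n0.lim = 17  [len(h.tag) + 15]
15. n0.val = false  [S₁.lim > -5]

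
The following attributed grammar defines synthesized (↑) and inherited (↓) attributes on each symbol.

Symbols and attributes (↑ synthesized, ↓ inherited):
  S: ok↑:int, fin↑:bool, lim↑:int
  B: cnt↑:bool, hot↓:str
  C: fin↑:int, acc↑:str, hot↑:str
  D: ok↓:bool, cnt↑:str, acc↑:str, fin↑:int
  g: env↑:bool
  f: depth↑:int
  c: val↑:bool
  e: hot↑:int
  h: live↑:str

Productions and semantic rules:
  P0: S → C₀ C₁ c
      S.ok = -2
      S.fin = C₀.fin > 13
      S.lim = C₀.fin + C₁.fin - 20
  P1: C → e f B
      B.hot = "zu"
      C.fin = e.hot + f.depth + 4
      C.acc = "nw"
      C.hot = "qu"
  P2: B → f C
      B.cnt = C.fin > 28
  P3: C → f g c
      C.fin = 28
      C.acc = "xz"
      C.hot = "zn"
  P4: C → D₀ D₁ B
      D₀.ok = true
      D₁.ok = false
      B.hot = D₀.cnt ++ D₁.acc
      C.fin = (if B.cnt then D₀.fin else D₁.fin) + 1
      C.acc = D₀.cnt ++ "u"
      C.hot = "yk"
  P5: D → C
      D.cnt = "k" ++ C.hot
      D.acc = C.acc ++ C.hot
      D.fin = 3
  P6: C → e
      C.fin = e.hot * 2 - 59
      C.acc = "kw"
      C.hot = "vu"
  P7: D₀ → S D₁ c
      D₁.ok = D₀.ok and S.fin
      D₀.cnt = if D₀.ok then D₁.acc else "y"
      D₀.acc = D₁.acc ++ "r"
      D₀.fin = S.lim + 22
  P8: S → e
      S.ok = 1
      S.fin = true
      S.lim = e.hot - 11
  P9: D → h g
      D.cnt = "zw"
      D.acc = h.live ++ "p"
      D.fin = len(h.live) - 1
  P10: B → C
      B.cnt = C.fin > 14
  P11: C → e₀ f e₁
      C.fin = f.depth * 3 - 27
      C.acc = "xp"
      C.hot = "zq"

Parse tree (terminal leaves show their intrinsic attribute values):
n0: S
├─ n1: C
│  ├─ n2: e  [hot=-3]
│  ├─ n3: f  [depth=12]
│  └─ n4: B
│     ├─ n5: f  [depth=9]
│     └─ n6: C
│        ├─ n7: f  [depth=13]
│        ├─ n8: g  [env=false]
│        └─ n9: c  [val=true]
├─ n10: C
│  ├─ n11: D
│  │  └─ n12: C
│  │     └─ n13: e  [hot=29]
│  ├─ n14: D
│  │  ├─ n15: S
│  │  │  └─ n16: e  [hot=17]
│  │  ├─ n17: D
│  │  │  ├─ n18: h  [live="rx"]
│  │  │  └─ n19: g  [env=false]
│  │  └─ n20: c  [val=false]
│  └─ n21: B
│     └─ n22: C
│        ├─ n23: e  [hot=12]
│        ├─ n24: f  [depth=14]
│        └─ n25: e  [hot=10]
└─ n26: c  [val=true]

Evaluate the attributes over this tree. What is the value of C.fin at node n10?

1. n2.hot = -3  [terminal]
2. n3.depth = 12  [terminal]
3. n4.hot = "zu"  ["zu"]
4. n5.depth = 9  [terminal]
5. n7.depth = 13  [terminal]
6. n8.env = false  [terminal]
7. n9.val = true  [terminal]
8. n6.fin = 28  [28]
9. n6.acc = "xz"  ["xz"]
10. n6.hot = "zn"  ["zn"]
11. n4.cnt = false  [C.fin > 28]
12. n1.fin = 13  [e.hot + f.depth + 4]
13. n1.acc = "nw"  ["nw"]
14. n1.hot = "qu"  ["qu"]
15. n11.ok = true  [true]
16. n13.hot = 29  [terminal]
17. n12.fin = -1  [e.hot * 2 - 59]
18. n12.acc = "kw"  ["kw"]
19. n12.hot = "vu"  ["vu"]
20. n11.cnt = "kvu"  ["k" ++ C.hot]
21. n11.acc = "kwvu"  [C.acc ++ C.hot]
22. n11.fin = 3  [3]
23. n14.ok = false  [false]
24. n16.hot = 17  [terminal]
25. n15.ok = 1  [1]
26. n15.fin = true  [true]
27. n15.lim = 6  [e.hot - 11]
28. n17.ok = false  [D₀.ok and S.fin]
29. n18.live = "rx"  [terminal]
30. n19.env = false  [terminal]
31. n17.cnt = "zw"  ["zw"]
32. n17.acc = "rxp"  [h.live ++ "p"]
33. n17.fin = 1  [len(h.live) - 1]
34. n20.val = false  [terminal]
35. n14.cnt = "y"  [if D₀.ok then D₁.acc else "y"]
36. n14.acc = "rxpr"  [D₁.acc ++ "r"]
37. n14.fin = 28  [S.lim + 22]
38. n21.hot = "kvurxpr"  [D₀.cnt ++ D₁.acc]
39. n23.hot = 12  [terminal]
40. n24.depth = 14  [terminal]
41. n25.hot = 10  [terminal]
42. n22.fin = 15  [f.depth * 3 - 27]
43. n22.acc = "xp"  ["xp"]
44. n22.hot = "zq"  ["zq"]
45. n21.cnt = true  [C.fin > 14]
46. n10.fin = 4  [(if B.cnt then D₀.fin else D₁.fin) + 1]
47. n10.acc = "kvuu"  [D₀.cnt ++ "u"]
48. n10.hot = "yk"  ["yk"]
49. n26.val = true  [terminal]
50. n0.ok = -2  [-2]
51. n0.fin = false  [C₀.fin > 13]
52. n0.lim = -3  [C₀.fin + C₁.fin - 20]

4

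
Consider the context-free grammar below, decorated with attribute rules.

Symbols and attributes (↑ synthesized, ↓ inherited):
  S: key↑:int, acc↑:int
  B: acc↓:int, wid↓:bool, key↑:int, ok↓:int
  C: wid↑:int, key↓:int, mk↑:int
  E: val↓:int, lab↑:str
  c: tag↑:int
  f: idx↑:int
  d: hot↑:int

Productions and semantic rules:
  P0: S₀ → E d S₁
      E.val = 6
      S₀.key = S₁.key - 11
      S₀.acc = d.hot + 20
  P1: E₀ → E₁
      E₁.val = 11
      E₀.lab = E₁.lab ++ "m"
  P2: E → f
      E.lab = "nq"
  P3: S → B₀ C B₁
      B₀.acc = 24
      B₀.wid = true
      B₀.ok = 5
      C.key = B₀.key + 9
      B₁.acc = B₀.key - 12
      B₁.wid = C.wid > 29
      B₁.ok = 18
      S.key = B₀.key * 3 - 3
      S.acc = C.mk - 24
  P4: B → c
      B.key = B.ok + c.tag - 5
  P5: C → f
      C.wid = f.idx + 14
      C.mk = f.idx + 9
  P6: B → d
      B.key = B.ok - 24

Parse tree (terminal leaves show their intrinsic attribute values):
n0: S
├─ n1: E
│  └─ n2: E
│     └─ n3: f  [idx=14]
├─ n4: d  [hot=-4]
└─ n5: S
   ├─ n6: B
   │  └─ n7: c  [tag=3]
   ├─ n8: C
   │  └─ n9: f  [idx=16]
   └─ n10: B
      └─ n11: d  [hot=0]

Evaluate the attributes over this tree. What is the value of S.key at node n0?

-5

1. n1.val = 6  [6]
2. n2.val = 11  [11]
3. n3.idx = 14  [terminal]
4. n2.lab = "nq"  ["nq"]
5. n1.lab = "nqm"  [E₁.lab ++ "m"]
6. n4.hot = -4  [terminal]
7. n6.acc = 24  [24]
8. n6.wid = true  [true]
9. n6.ok = 5  [5]
10. n7.tag = 3  [terminal]
11. n6.key = 3  [B.ok + c.tag - 5]
12. n8.key = 12  [B₀.key + 9]
13. n9.idx = 16  [terminal]
14. n8.wid = 30  [f.idx + 14]
15. n8.mk = 25  [f.idx + 9]
16. n10.acc = -9  [B₀.key - 12]
17. n10.wid = true  [C.wid > 29]
18. n10.ok = 18  [18]
19. n11.hot = 0  [terminal]
20. n10.key = -6  [B.ok - 24]
21. n5.key = 6  [B₀.key * 3 - 3]
22. n5.acc = 1  [C.mk - 24]
23. n0.key = -5  [S₁.key - 11]
24. n0.acc = 16  [d.hot + 20]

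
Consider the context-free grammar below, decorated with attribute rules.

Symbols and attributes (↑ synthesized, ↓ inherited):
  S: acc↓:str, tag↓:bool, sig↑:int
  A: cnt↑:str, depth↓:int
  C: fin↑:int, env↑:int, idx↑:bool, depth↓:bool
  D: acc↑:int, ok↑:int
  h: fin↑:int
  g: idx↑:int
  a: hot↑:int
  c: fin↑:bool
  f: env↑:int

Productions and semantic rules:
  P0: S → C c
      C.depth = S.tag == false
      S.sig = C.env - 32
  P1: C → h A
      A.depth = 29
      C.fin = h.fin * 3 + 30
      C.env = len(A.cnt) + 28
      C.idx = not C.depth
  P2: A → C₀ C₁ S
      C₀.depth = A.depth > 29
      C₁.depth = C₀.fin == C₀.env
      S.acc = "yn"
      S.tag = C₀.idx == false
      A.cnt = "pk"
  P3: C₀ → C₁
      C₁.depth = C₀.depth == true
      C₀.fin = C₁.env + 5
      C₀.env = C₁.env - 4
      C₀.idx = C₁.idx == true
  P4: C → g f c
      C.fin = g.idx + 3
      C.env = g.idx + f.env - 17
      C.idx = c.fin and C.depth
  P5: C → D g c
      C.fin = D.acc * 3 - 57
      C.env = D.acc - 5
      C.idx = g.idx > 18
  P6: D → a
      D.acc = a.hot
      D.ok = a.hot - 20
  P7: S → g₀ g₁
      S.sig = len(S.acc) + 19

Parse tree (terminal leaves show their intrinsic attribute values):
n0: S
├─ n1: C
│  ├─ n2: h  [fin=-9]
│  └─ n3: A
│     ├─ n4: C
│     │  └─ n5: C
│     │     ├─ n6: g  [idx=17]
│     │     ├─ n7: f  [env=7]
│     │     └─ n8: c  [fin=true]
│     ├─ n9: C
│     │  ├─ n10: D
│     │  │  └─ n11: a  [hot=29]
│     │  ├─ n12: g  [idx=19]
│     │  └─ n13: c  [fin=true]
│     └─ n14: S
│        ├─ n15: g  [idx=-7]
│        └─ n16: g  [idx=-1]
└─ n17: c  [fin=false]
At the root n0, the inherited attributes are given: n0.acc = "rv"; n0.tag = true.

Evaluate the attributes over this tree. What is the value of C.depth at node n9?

false

1. n0.acc = "rv"  [given at root]
2. n0.tag = true  [given at root]
3. n1.depth = false  [S.tag == false]
4. n2.fin = -9  [terminal]
5. n3.depth = 29  [29]
6. n4.depth = false  [A.depth > 29]
7. n5.depth = false  [C₀.depth == true]
8. n6.idx = 17  [terminal]
9. n7.env = 7  [terminal]
10. n8.fin = true  [terminal]
11. n5.fin = 20  [g.idx + 3]
12. n5.env = 7  [g.idx + f.env - 17]
13. n5.idx = false  [c.fin and C.depth]
14. n4.fin = 12  [C₁.env + 5]
15. n4.env = 3  [C₁.env - 4]
16. n4.idx = false  [C₁.idx == true]
17. n9.depth = false  [C₀.fin == C₀.env]
18. n11.hot = 29  [terminal]
19. n10.acc = 29  [a.hot]
20. n10.ok = 9  [a.hot - 20]
21. n12.idx = 19  [terminal]
22. n13.fin = true  [terminal]
23. n9.fin = 30  [D.acc * 3 - 57]
24. n9.env = 24  [D.acc - 5]
25. n9.idx = true  [g.idx > 18]
26. n14.acc = "yn"  ["yn"]
27. n14.tag = true  [C₀.idx == false]
28. n15.idx = -7  [terminal]
29. n16.idx = -1  [terminal]
30. n14.sig = 21  [len(S.acc) + 19]
31. n3.cnt = "pk"  ["pk"]
32. n1.fin = 3  [h.fin * 3 + 30]
33. n1.env = 30  [len(A.cnt) + 28]
34. n1.idx = true  [not C.depth]
35. n17.fin = false  [terminal]
36. n0.sig = -2  [C.env - 32]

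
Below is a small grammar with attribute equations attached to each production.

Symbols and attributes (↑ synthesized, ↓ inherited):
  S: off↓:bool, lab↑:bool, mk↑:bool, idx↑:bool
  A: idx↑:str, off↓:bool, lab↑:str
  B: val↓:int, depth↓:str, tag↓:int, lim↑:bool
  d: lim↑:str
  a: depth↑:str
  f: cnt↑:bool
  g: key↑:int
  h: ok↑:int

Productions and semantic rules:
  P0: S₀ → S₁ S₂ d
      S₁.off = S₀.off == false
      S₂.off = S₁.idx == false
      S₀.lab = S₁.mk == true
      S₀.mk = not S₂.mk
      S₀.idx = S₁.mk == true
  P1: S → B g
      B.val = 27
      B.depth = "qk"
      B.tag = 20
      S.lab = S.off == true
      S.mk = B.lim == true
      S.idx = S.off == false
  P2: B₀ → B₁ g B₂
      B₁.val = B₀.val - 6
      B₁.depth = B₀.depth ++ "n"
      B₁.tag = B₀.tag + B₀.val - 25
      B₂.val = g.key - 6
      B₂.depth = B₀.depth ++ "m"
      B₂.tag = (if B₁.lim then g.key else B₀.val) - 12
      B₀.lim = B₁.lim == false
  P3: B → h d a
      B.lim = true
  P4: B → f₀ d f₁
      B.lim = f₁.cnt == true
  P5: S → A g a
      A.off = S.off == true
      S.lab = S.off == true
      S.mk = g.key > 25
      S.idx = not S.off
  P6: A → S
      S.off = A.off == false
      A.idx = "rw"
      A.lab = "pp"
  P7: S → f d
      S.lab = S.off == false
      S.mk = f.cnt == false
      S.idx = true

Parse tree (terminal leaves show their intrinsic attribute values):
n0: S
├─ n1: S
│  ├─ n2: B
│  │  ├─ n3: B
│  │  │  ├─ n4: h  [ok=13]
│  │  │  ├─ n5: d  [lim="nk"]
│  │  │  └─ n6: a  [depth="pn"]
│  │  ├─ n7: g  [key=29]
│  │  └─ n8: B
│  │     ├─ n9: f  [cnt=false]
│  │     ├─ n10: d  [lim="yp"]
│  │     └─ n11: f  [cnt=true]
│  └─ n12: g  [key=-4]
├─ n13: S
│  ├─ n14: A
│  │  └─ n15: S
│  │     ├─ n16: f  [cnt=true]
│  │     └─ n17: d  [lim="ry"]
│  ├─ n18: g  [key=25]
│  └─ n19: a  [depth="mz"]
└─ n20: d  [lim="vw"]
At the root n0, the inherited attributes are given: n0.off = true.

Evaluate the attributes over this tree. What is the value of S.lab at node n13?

false

1. n0.off = true  [given at root]
2. n1.off = false  [S₀.off == false]
3. n2.val = 27  [27]
4. n2.depth = "qk"  ["qk"]
5. n2.tag = 20  [20]
6. n3.val = 21  [B₀.val - 6]
7. n3.depth = "qkn"  [B₀.depth ++ "n"]
8. n3.tag = 22  [B₀.tag + B₀.val - 25]
9. n4.ok = 13  [terminal]
10. n5.lim = "nk"  [terminal]
11. n6.depth = "pn"  [terminal]
12. n3.lim = true  [true]
13. n7.key = 29  [terminal]
14. n8.val = 23  [g.key - 6]
15. n8.depth = "qkm"  [B₀.depth ++ "m"]
16. n8.tag = 17  [(if B₁.lim then g.key else B₀.val) - 12]
17. n9.cnt = false  [terminal]
18. n10.lim = "yp"  [terminal]
19. n11.cnt = true  [terminal]
20. n8.lim = true  [f₁.cnt == true]
21. n2.lim = false  [B₁.lim == false]
22. n12.key = -4  [terminal]
23. n1.lab = false  [S.off == true]
24. n1.mk = false  [B.lim == true]
25. n1.idx = true  [S.off == false]
26. n13.off = false  [S₁.idx == false]
27. n14.off = false  [S.off == true]
28. n15.off = true  [A.off == false]
29. n16.cnt = true  [terminal]
30. n17.lim = "ry"  [terminal]
31. n15.lab = false  [S.off == false]
32. n15.mk = false  [f.cnt == false]
33. n15.idx = true  [true]
34. n14.idx = "rw"  ["rw"]
35. n14.lab = "pp"  ["pp"]
36. n18.key = 25  [terminal]
37. n19.depth = "mz"  [terminal]
38. n13.lab = false  [S.off == true]
39. n13.mk = false  [g.key > 25]
40. n13.idx = true  [not S.off]
41. n20.lim = "vw"  [terminal]
42. n0.lab = false  [S₁.mk == true]
43. n0.mk = true  [not S₂.mk]
44. n0.idx = false  [S₁.mk == true]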